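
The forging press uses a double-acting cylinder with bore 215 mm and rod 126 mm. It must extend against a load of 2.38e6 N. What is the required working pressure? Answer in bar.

P ≈ 656 bar

Cap-side area A_cap = π/4 × (215 mm)² = 36310 mm^2
P = F / A = 2.38e6 N / A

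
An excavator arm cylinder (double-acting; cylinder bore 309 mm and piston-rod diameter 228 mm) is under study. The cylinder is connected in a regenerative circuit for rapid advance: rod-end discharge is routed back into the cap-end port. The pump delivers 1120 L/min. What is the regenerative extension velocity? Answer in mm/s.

In regeneration the rod-end outflow joins the pump flow into the cap end, so the net volume the pump must supply per unit advance equals the rod cross-section area.
Rod cross-section A_rod = π/4 × (228 mm)² = 40830 mm^2
v = Q_pump / A_rod

v ≈ 457 mm/s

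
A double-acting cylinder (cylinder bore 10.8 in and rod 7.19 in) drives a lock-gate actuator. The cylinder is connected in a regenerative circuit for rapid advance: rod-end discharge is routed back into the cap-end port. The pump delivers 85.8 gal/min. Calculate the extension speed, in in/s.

In regeneration the rod-end outflow joins the pump flow into the cap end, so the net volume the pump must supply per unit advance equals the rod cross-section area.
Rod cross-section A_rod = π/4 × (7.19 in)² = 40.60 in^2
v = Q_pump / A_rod

v ≈ 8.14 in/s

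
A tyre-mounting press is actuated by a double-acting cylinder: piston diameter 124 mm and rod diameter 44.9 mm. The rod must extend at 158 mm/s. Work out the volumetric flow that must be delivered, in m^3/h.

Cap-side area A_cap = π/4 × (124 mm)² = 12080 mm^2
Q = A × v

Q ≈ 6.87 m^3/h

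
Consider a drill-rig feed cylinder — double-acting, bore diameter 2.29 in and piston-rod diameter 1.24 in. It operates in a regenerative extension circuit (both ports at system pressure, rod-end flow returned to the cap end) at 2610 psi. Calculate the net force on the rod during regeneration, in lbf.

F ≈ 3150 lbf

With equal pressure on both faces, forces on the annular region cancel; the net push is pressure × rod cross-section.
Rod cross-section A_rod = π/4 × (1.24 in)² = 1.208 in^2
F = P × A_rod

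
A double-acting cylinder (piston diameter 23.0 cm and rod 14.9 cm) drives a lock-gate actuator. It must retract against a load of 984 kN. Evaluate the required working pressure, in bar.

Rod-side annular area A_ann = π/4 × (23.0² − 14.9²) = 241.1 cm^2
Retraction: pressure acts on the annular area.
P = F / A = 984 kN / A

P ≈ 408 bar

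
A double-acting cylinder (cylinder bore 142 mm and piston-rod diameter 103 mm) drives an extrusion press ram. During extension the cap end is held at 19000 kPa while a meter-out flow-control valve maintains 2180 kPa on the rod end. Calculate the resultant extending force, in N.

Cap-side area A_cap = π/4 × (142 mm)² = 15840 mm^2
Rod-side annular area A_ann = π/4 × (142² − 103²) = 7504 mm^2
Net thrust = P_cap·A_cap − P_rod·A_ann = 3.009e5 N − 16360 N

F ≈ 2.85e5 N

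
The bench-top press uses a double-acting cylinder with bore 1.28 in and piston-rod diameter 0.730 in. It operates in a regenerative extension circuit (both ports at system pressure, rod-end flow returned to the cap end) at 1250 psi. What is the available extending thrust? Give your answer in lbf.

With equal pressure on both faces, forces on the annular region cancel; the net push is pressure × rod cross-section.
Rod cross-section A_rod = π/4 × (0.730 in)² = 0.4185 in^2
F = P × A_rod

F ≈ 523 lbf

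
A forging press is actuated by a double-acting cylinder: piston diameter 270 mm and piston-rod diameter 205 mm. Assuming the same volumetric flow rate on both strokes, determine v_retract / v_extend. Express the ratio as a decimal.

Cap-side area A_cap = π/4 × (270 mm)² = 57260 mm^2
Rod-side annular area A_ann = π/4 × (270² − 205²) = 24250 mm^2
For equal Q, v ∝ 1/A, so v_ret/v_ext = A_cap/A_ann.

v_ret/v_ext ≈ 2.36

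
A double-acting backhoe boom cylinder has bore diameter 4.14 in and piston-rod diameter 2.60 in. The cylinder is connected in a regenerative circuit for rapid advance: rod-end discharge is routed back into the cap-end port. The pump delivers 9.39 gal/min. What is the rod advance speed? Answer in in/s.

v ≈ 6.81 in/s

In regeneration the rod-end outflow joins the pump flow into the cap end, so the net volume the pump must supply per unit advance equals the rod cross-section area.
Rod cross-section A_rod = π/4 × (2.60 in)² = 5.309 in^2
v = Q_pump / A_rod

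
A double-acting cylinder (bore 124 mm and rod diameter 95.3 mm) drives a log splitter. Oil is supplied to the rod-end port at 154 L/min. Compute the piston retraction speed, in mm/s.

v ≈ 519 mm/s

Rod-side annular area A_ann = π/4 × (124² − 95.3²) = 4943 mm^2
Flow into the rod-end port fills the annular volume.
v = Q / A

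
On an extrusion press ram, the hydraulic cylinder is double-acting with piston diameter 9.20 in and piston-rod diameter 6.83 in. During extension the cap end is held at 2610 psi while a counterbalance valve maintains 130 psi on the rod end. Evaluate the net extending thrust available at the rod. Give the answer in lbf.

Cap-side area A_cap = π/4 × (9.20 in)² = 66.48 in^2
Rod-side annular area A_ann = π/4 × (9.20² − 6.83²) = 29.84 in^2
Net thrust = P_cap·A_cap − P_rod·A_ann = 1.735e5 lbf − 3879 lbf

F ≈ 1.70e5 lbf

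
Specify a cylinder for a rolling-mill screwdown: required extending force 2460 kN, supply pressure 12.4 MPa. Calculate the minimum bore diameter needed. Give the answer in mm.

D ≈ 503 mm

Extension force acts on the full piston face: F = P × (π/4)D².
D = √(4F / (πP)) = √(4 × 2460 kN / (π × 12.4 MPa))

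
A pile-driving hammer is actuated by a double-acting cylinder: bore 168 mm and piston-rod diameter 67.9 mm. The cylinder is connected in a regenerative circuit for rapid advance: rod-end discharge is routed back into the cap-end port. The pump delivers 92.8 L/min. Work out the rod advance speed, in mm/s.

v ≈ 427 mm/s

In regeneration the rod-end outflow joins the pump flow into the cap end, so the net volume the pump must supply per unit advance equals the rod cross-section area.
Rod cross-section A_rod = π/4 × (67.9 mm)² = 3621 mm^2
v = Q_pump / A_rod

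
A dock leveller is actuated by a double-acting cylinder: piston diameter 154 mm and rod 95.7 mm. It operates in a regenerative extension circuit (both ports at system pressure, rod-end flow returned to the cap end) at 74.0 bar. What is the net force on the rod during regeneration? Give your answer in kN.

With equal pressure on both faces, forces on the annular region cancel; the net push is pressure × rod cross-section.
Rod cross-section A_rod = π/4 × (95.7 mm)² = 7193 mm^2
F = P × A_rod

F ≈ 53.2 kN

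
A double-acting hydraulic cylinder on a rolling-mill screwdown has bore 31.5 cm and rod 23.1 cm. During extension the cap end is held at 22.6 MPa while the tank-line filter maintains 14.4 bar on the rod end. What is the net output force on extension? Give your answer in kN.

Cap-side area A_cap = π/4 × (31.5 cm)² = 779.3 cm^2
Rod-side annular area A_ann = π/4 × (31.5² − 23.1²) = 360.2 cm^2
Net thrust = P_cap·A_cap − P_rod·A_ann = 1761 kN − 51.87 kN

F ≈ 1710 kN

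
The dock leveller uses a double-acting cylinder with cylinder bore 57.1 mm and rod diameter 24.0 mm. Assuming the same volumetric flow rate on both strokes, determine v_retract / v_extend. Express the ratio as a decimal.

v_ret/v_ext ≈ 1.21

Cap-side area A_cap = π/4 × (57.1 mm)² = 2561 mm^2
Rod-side annular area A_ann = π/4 × (57.1² − 24.0²) = 2108 mm^2
For equal Q, v ∝ 1/A, so v_ret/v_ext = A_cap/A_ann.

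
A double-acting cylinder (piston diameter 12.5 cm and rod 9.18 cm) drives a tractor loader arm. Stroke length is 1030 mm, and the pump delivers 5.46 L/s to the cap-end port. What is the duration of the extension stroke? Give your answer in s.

Cap-side area A_cap = π/4 × (12.5 cm)² = 122.7 cm^2
Swept volume V = A × L; t = V / Q = A·L / Q

t ≈ 2.32 s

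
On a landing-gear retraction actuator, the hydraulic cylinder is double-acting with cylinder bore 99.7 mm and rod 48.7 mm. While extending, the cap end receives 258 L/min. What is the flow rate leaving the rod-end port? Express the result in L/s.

Cap-side area A_cap = π/4 × (99.7 mm)² = 7807 mm^2
Rod-side annular area A_ann = π/4 × (99.7² − 48.7²) = 5944 mm^2
Piston speed v = Q_in/A_cap; rod-end outflow Q_out = v × A_ann = Q_in × A_ann/A_cap.

Q_out ≈ 3.27 L/s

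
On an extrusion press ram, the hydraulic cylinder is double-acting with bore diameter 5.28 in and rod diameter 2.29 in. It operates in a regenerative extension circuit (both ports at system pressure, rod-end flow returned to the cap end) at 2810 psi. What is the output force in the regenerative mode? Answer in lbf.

F ≈ 11600 lbf

With equal pressure on both faces, forces on the annular region cancel; the net push is pressure × rod cross-section.
Rod cross-section A_rod = π/4 × (2.29 in)² = 4.119 in^2
F = P × A_rod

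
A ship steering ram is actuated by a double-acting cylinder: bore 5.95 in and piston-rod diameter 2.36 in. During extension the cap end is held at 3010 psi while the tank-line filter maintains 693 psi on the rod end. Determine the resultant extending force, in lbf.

Cap-side area A_cap = π/4 × (5.95 in)² = 27.81 in^2
Rod-side annular area A_ann = π/4 × (5.95² − 2.36²) = 23.43 in^2
Net thrust = P_cap·A_cap − P_rod·A_ann = 83690 lbf − 16240 lbf

F ≈ 67500 lbf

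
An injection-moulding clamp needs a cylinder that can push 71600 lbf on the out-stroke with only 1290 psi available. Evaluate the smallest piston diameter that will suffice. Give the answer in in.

Extension force acts on the full piston face: F = P × (π/4)D².
D = √(4F / (πP)) = √(4 × 71600 lbf / (π × 1290 psi))

D ≈ 8.41 in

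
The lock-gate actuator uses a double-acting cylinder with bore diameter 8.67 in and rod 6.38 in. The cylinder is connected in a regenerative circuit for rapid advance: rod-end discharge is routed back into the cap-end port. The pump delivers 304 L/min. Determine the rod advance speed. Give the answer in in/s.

In regeneration the rod-end outflow joins the pump flow into the cap end, so the net volume the pump must supply per unit advance equals the rod cross-section area.
Rod cross-section A_rod = π/4 × (6.38 in)² = 31.97 in^2
v = Q_pump / A_rod

v ≈ 9.67 in/s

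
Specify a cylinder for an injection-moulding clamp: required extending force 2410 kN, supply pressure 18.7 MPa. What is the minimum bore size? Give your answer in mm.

Extension force acts on the full piston face: F = P × (π/4)D².
D = √(4F / (πP)) = √(4 × 2410 kN / (π × 18.7 MPa))

D ≈ 405 mm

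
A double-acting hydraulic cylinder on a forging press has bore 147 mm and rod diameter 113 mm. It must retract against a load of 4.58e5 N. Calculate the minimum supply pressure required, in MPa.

P ≈ 66.0 MPa

Rod-side annular area A_ann = π/4 × (147² − 113²) = 6943 mm^2
Retraction: pressure acts on the annular area.
P = F / A = 4.58e5 N / A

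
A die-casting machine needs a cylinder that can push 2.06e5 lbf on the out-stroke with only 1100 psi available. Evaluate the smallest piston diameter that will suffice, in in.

D ≈ 15.4 in

Extension force acts on the full piston face: F = P × (π/4)D².
D = √(4F / (πP)) = √(4 × 2.06e5 lbf / (π × 1100 psi))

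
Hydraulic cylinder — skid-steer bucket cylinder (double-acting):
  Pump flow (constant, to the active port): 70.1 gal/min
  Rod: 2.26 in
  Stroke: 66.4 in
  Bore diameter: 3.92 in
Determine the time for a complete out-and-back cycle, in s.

Cap-side area A_cap = π/4 × (3.92 in)² = 12.07 in^2
Rod-side annular area A_ann = π/4 × (3.92² − 2.26²) = 8.057 in^2
t_ext = A_cap·L/Q = 2.969 s
t_ret = A_ann·L/Q = 1.982 s
t_cycle = t_ext + t_ret

t ≈ 4.95 s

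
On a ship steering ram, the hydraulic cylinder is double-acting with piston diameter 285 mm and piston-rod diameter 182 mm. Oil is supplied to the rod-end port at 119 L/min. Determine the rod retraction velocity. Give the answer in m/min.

Rod-side annular area A_ann = π/4 × (285² − 182²) = 37780 mm^2
Flow into the rod-end port fills the annular volume.
v = Q / A

v ≈ 3.15 m/min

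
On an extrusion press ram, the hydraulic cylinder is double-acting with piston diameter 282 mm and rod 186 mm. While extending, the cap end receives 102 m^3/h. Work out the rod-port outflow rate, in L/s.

Q_out ≈ 16.0 L/s

Cap-side area A_cap = π/4 × (282 mm)² = 62460 mm^2
Rod-side annular area A_ann = π/4 × (282² − 186²) = 35290 mm^2
Piston speed v = Q_in/A_cap; rod-end outflow Q_out = v × A_ann = Q_in × A_ann/A_cap.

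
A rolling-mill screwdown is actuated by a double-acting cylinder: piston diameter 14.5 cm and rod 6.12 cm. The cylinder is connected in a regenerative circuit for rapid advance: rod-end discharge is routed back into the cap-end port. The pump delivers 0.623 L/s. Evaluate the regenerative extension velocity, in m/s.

In regeneration the rod-end outflow joins the pump flow into the cap end, so the net volume the pump must supply per unit advance equals the rod cross-section area.
Rod cross-section A_rod = π/4 × (6.12 cm)² = 29.42 cm^2
v = Q_pump / A_rod

v ≈ 0.212 m/s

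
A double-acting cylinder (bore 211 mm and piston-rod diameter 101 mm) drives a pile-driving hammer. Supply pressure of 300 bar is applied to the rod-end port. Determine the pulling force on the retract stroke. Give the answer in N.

F ≈ 8.09e5 N

Rod-side annular area A_ann = π/4 × (211² − 101²) = 26950 mm^2
On retraction the pressure acts on the annular area (bore minus rod).
F = P × A_ann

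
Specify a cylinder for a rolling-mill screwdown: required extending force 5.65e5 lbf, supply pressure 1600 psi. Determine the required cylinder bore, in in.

Extension force acts on the full piston face: F = P × (π/4)D².
D = √(4F / (πP)) = √(4 × 5.65e5 lbf / (π × 1600 psi))

D ≈ 21.2 in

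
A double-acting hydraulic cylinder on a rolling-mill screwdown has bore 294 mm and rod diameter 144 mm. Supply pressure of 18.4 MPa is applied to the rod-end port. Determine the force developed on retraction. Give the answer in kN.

F ≈ 949 kN

Rod-side annular area A_ann = π/4 × (294² − 144²) = 51600 mm^2
On retraction the pressure acts on the annular area (bore minus rod).
F = P × A_ann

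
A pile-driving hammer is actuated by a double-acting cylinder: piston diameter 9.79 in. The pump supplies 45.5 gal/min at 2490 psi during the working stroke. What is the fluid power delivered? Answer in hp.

W ≈ 66.1 hp

Hydraulic power = P × Q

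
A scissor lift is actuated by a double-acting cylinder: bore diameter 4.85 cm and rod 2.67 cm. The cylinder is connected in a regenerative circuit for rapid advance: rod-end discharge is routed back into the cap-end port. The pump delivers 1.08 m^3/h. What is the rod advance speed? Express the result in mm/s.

In regeneration the rod-end outflow joins the pump flow into the cap end, so the net volume the pump must supply per unit advance equals the rod cross-section area.
Rod cross-section A_rod = π/4 × (2.67 cm)² = 5.599 cm^2
v = Q_pump / A_rod

v ≈ 536 mm/s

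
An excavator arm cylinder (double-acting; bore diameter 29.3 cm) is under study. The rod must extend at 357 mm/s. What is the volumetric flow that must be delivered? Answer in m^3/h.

Cap-side area A_cap = π/4 × (29.3 cm)² = 674.3 cm^2
Q = A × v

Q ≈ 86.7 m^3/h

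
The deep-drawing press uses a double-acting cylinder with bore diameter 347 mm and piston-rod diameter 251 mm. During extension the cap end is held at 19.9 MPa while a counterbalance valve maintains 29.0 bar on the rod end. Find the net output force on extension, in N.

F ≈ 1.75e6 N

Cap-side area A_cap = π/4 × (347 mm)² = 94570 mm^2
Rod-side annular area A_ann = π/4 × (347² − 251²) = 45090 mm^2
Net thrust = P_cap·A_cap − P_rod·A_ann = 1.882e6 N − 1.308e5 N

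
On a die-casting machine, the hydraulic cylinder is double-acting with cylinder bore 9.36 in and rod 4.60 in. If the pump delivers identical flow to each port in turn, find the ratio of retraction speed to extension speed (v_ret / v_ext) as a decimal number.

Cap-side area A_cap = π/4 × (9.36 in)² = 68.81 in^2
Rod-side annular area A_ann = π/4 × (9.36² − 4.60²) = 52.19 in^2
For equal Q, v ∝ 1/A, so v_ret/v_ext = A_cap/A_ann.

v_ret/v_ext ≈ 1.32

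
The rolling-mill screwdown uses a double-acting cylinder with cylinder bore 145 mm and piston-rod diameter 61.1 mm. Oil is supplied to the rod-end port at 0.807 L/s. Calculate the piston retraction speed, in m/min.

v ≈ 3.57 m/min

Rod-side annular area A_ann = π/4 × (145² − 61.1²) = 13580 mm^2
Flow into the rod-end port fills the annular volume.
v = Q / A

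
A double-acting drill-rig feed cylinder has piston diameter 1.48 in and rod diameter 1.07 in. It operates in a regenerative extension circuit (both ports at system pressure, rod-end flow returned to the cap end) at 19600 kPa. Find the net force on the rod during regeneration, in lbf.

F ≈ 2560 lbf

With equal pressure on both faces, forces on the annular region cancel; the net push is pressure × rod cross-section.
Rod cross-section A_rod = π/4 × (1.07 in)² = 0.8992 in^2
F = P × A_rod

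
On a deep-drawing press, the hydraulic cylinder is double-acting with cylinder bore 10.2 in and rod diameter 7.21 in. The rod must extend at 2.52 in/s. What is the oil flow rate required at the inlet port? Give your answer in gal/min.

Cap-side area A_cap = π/4 × (10.2 in)² = 81.71 in^2
Q = A × v

Q ≈ 53.5 gal/min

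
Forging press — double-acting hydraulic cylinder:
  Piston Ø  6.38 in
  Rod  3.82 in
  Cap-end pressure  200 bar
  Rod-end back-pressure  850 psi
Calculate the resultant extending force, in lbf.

Cap-side area A_cap = π/4 × (6.38 in)² = 31.97 in^2
Rod-side annular area A_ann = π/4 × (6.38² − 3.82²) = 20.51 in^2
Net thrust = P_cap·A_cap − P_rod·A_ann = 92730 lbf − 17430 lbf

F ≈ 75300 lbf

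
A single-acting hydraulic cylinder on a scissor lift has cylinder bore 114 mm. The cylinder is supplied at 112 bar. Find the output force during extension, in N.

Cap-side area A_cap = π/4 × (114 mm)² = 10210 mm^2
F = P × A_cap = 112 bar × A_cap

F ≈ 1.14e5 N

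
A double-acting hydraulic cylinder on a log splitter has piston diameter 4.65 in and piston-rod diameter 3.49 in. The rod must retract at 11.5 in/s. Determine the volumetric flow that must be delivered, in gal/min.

Rod-side annular area A_ann = π/4 × (4.65² − 3.49²) = 7.416 in^2
Q = A × v

Q ≈ 22.2 gal/min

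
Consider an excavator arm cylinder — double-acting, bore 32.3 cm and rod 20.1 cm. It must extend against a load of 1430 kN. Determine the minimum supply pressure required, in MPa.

P ≈ 17.5 MPa

Cap-side area A_cap = π/4 × (32.3 cm)² = 819.4 cm^2
P = F / A = 1430 kN / A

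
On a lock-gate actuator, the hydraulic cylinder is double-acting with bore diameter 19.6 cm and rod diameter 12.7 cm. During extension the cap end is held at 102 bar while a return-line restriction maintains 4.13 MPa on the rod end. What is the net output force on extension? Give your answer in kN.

F ≈ 235 kN

Cap-side area A_cap = π/4 × (19.6 cm)² = 301.7 cm^2
Rod-side annular area A_ann = π/4 × (19.6² − 12.7²) = 175.0 cm^2
Net thrust = P_cap·A_cap − P_rod·A_ann = 307.8 kN − 72.29 kN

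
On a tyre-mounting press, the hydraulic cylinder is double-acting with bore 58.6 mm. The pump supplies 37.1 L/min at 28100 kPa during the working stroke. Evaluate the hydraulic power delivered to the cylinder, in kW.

W ≈ 17.4 kW

Hydraulic power = P × Q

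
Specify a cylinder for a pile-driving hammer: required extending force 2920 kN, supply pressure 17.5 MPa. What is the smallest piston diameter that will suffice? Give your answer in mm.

D ≈ 461 mm

Extension force acts on the full piston face: F = P × (π/4)D².
D = √(4F / (πP)) = √(4 × 2920 kN / (π × 17.5 MPa))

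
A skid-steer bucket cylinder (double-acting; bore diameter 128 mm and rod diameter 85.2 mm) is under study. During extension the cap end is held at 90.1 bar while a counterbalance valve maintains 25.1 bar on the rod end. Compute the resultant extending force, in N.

Cap-side area A_cap = π/4 × (128 mm)² = 12870 mm^2
Rod-side annular area A_ann = π/4 × (128² − 85.2²) = 7167 mm^2
Net thrust = P_cap·A_cap − P_rod·A_ann = 1.159e5 N − 17990 N

F ≈ 98000 N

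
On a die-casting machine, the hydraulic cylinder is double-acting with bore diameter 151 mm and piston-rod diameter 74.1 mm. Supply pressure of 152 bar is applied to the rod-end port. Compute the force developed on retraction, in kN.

Rod-side annular area A_ann = π/4 × (151² − 74.1²) = 13600 mm^2
On retraction the pressure acts on the annular area (bore minus rod).
F = P × A_ann

F ≈ 207 kN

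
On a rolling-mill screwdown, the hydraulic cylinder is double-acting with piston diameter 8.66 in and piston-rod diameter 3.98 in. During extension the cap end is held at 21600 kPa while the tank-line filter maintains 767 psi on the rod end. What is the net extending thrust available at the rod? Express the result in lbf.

Cap-side area A_cap = π/4 × (8.66 in)² = 58.90 in^2
Rod-side annular area A_ann = π/4 × (8.66² − 3.98²) = 46.46 in^2
Net thrust = P_cap·A_cap − P_rod·A_ann = 1.845e5 lbf − 35640 lbf

F ≈ 1.49e5 lbf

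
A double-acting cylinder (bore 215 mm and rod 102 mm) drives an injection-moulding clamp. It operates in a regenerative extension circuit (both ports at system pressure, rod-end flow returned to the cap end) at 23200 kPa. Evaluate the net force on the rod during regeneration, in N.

With equal pressure on both faces, forces on the annular region cancel; the net push is pressure × rod cross-section.
Rod cross-section A_rod = π/4 × (102 mm)² = 8171 mm^2
F = P × A_rod

F ≈ 1.90e5 N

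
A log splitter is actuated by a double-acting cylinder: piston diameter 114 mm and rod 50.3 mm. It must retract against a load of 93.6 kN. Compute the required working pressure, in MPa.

Rod-side annular area A_ann = π/4 × (114² − 50.3²) = 8220 mm^2
Retraction: pressure acts on the annular area.
P = F / A = 93.6 kN / A

P ≈ 11.4 MPa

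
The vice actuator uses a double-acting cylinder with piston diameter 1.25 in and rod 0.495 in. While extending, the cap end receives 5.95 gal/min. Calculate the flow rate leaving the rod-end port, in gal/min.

Cap-side area A_cap = π/4 × (1.25 in)² = 1.227 in^2
Rod-side annular area A_ann = π/4 × (1.25² − 0.495²) = 1.035 in^2
Piston speed v = Q_in/A_cap; rod-end outflow Q_out = v × A_ann = Q_in × A_ann/A_cap.

Q_out ≈ 5.02 gal/min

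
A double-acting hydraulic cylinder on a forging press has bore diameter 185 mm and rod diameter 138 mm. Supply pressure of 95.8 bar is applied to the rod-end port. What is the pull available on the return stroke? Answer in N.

F ≈ 1.14e5 N

Rod-side annular area A_ann = π/4 × (185² − 138²) = 11920 mm^2
On retraction the pressure acts on the annular area (bore minus rod).
F = P × A_ann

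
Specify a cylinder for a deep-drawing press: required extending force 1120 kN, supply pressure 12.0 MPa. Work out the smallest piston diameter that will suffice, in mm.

D ≈ 345 mm

Extension force acts on the full piston face: F = P × (π/4)D².
D = √(4F / (πP)) = √(4 × 1120 kN / (π × 12.0 MPa))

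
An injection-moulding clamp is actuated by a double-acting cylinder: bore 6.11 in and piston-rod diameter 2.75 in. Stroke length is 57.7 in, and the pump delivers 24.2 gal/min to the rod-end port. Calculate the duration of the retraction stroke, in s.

Rod-side annular area A_ann = π/4 × (6.11² − 2.75²) = 23.38 in^2
Swept volume V = A × L; t = V / Q = A·L / Q

t ≈ 14.5 s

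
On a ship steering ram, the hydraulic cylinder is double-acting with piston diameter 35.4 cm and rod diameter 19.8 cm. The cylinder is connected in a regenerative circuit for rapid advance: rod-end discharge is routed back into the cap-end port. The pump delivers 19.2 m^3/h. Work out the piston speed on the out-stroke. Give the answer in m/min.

In regeneration the rod-end outflow joins the pump flow into the cap end, so the net volume the pump must supply per unit advance equals the rod cross-section area.
Rod cross-section A_rod = π/4 × (19.8 cm)² = 307.9 cm^2
v = Q_pump / A_rod

v ≈ 10.4 m/min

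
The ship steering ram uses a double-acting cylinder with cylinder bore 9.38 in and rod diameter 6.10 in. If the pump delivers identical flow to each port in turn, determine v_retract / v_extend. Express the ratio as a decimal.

Cap-side area A_cap = π/4 × (9.38 in)² = 69.10 in^2
Rod-side annular area A_ann = π/4 × (9.38² − 6.10²) = 39.88 in^2
For equal Q, v ∝ 1/A, so v_ret/v_ext = A_cap/A_ann.

v_ret/v_ext ≈ 1.73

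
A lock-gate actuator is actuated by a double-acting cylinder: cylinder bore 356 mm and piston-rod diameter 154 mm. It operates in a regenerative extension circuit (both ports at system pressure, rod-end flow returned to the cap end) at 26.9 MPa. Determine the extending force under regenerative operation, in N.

F ≈ 5.01e5 N

With equal pressure on both faces, forces on the annular region cancel; the net push is pressure × rod cross-section.
Rod cross-section A_rod = π/4 × (154 mm)² = 18630 mm^2
F = P × A_rod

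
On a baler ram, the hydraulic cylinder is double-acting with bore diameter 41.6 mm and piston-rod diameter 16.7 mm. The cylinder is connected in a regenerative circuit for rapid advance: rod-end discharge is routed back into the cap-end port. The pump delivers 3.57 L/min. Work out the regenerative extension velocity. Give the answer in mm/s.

v ≈ 272 mm/s

In regeneration the rod-end outflow joins the pump flow into the cap end, so the net volume the pump must supply per unit advance equals the rod cross-section area.
Rod cross-section A_rod = π/4 × (16.7 mm)² = 219.0 mm^2
v = Q_pump / A_rod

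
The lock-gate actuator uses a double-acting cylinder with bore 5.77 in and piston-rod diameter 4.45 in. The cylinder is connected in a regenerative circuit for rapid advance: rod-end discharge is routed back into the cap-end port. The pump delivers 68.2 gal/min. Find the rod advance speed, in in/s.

In regeneration the rod-end outflow joins the pump flow into the cap end, so the net volume the pump must supply per unit advance equals the rod cross-section area.
Rod cross-section A_rod = π/4 × (4.45 in)² = 15.55 in^2
v = Q_pump / A_rod

v ≈ 16.9 in/s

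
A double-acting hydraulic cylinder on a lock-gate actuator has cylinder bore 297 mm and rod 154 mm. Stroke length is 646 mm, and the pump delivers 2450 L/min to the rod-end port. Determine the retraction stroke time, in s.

Rod-side annular area A_ann = π/4 × (297² − 154²) = 50650 mm^2
Swept volume V = A × L; t = V / Q = A·L / Q

t ≈ 0.801 s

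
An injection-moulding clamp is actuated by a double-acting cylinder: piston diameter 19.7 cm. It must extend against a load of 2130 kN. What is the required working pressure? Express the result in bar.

P ≈ 699 bar

Cap-side area A_cap = π/4 × (19.7 cm)² = 304.8 cm^2
P = F / A = 2130 kN / A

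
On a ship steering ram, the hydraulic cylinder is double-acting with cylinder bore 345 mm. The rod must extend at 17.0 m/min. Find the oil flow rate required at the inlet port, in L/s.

Q ≈ 26.5 L/s

Cap-side area A_cap = π/4 × (345 mm)² = 93480 mm^2
Q = A × v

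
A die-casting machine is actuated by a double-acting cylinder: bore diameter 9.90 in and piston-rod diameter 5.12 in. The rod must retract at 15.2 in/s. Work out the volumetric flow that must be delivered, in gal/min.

Q ≈ 223 gal/min

Rod-side annular area A_ann = π/4 × (9.90² − 5.12²) = 56.39 in^2
Q = A × v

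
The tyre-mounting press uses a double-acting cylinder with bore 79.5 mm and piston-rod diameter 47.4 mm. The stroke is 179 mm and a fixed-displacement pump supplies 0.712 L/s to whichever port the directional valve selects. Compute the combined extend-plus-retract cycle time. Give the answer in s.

Cap-side area A_cap = π/4 × (79.5 mm)² = 4964 mm^2
Rod-side annular area A_ann = π/4 × (79.5² − 47.4²) = 3199 mm^2
t_ext = A_cap·L/Q = 1.248 s
t_ret = A_ann·L/Q = 0.8043 s
t_cycle = t_ext + t_ret

t ≈ 2.05 s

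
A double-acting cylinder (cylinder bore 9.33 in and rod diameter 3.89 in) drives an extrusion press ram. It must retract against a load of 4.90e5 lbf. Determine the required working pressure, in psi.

P ≈ 8680 psi

Rod-side annular area A_ann = π/4 × (9.33² − 3.89²) = 56.48 in^2
Retraction: pressure acts on the annular area.
P = F / A = 4.90e5 lbf / A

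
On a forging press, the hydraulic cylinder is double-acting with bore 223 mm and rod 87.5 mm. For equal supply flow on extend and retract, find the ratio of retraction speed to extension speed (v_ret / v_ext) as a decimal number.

v_ret/v_ext ≈ 1.18

Cap-side area A_cap = π/4 × (223 mm)² = 39060 mm^2
Rod-side annular area A_ann = π/4 × (223² − 87.5²) = 33040 mm^2
For equal Q, v ∝ 1/A, so v_ret/v_ext = A_cap/A_ann.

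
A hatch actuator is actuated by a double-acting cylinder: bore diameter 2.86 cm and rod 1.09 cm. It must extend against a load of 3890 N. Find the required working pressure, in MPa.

Cap-side area A_cap = π/4 × (2.86 cm)² = 6.424 cm^2
P = F / A = 3890 N / A

P ≈ 6.06 MPa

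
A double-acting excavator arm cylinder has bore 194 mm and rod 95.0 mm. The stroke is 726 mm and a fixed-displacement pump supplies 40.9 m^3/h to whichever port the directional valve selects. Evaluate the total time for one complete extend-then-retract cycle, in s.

Cap-side area A_cap = π/4 × (194 mm)² = 29560 mm^2
Rod-side annular area A_ann = π/4 × (194² − 95.0²) = 22470 mm^2
t_ext = A_cap·L/Q = 1.889 s
t_ret = A_ann·L/Q = 1.436 s
t_cycle = t_ext + t_ret

t ≈ 3.32 s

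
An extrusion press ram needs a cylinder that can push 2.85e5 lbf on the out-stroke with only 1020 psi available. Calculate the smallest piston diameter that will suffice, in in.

Extension force acts on the full piston face: F = P × (π/4)D².
D = √(4F / (πP)) = √(4 × 2.85e5 lbf / (π × 1020 psi))

D ≈ 18.9 in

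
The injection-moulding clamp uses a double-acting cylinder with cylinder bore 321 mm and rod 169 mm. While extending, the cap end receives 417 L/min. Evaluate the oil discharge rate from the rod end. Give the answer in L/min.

Cap-side area A_cap = π/4 × (321 mm)² = 80930 mm^2
Rod-side annular area A_ann = π/4 × (321² − 169²) = 58500 mm^2
Piston speed v = Q_in/A_cap; rod-end outflow Q_out = v × A_ann = Q_in × A_ann/A_cap.

Q_out ≈ 301 L/min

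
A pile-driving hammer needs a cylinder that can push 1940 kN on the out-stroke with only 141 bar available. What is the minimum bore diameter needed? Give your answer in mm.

Extension force acts on the full piston face: F = P × (π/4)D².
D = √(4F / (πP)) = √(4 × 1940 kN / (π × 141 bar))

D ≈ 419 mm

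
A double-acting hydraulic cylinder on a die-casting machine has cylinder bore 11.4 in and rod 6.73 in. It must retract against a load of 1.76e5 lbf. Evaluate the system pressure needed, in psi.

Rod-side annular area A_ann = π/4 × (11.4² − 6.73²) = 66.50 in^2
Retraction: pressure acts on the annular area.
P = F / A = 1.76e5 lbf / A

P ≈ 2650 psi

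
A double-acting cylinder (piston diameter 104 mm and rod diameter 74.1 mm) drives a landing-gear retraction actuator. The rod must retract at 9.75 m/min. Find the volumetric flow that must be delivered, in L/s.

Rod-side annular area A_ann = π/4 × (104² − 74.1²) = 4182 mm^2
Q = A × v

Q ≈ 0.680 L/s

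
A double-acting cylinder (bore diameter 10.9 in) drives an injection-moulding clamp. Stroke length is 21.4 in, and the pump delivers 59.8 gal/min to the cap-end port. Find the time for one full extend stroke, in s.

t ≈ 8.67 s

Cap-side area A_cap = π/4 × (10.9 in)² = 93.31 in^2
Swept volume V = A × L; t = V / Q = A·L / Q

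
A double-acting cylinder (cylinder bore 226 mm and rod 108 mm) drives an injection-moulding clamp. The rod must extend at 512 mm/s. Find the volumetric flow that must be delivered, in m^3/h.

Q ≈ 73.9 m^3/h

Cap-side area A_cap = π/4 × (226 mm)² = 40110 mm^2
Q = A × v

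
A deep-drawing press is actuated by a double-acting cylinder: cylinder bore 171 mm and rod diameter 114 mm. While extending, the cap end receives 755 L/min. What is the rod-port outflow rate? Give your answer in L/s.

Q_out ≈ 6.99 L/s

Cap-side area A_cap = π/4 × (171 mm)² = 22970 mm^2
Rod-side annular area A_ann = π/4 × (171² − 114²) = 12760 mm^2
Piston speed v = Q_in/A_cap; rod-end outflow Q_out = v × A_ann = Q_in × A_ann/A_cap.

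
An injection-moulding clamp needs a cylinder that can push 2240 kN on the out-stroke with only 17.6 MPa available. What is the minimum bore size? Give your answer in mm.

Extension force acts on the full piston face: F = P × (π/4)D².
D = √(4F / (πP)) = √(4 × 2240 kN / (π × 17.6 MPa))

D ≈ 403 mm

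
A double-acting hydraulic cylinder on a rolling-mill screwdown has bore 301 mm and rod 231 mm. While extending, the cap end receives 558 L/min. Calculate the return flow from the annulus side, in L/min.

Q_out ≈ 229 L/min

Cap-side area A_cap = π/4 × (301 mm)² = 71160 mm^2
Rod-side annular area A_ann = π/4 × (301² − 231²) = 29250 mm^2
Piston speed v = Q_in/A_cap; rod-end outflow Q_out = v × A_ann = Q_in × A_ann/A_cap.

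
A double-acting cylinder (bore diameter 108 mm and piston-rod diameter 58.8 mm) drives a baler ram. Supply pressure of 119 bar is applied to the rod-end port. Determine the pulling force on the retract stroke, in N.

Rod-side annular area A_ann = π/4 × (108² − 58.8²) = 6445 mm^2
On retraction the pressure acts on the annular area (bore minus rod).
F = P × A_ann

F ≈ 76700 N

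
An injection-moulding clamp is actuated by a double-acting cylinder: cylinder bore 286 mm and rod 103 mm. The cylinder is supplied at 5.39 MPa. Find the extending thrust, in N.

F ≈ 3.46e5 N

Cap-side area A_cap = π/4 × (286 mm)² = 64240 mm^2
F = P × A_cap = 5.39 MPa × A_cap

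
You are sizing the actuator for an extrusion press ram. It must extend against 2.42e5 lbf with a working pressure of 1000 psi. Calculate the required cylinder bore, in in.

D ≈ 17.6 in

Extension force acts on the full piston face: F = P × (π/4)D².
D = √(4F / (πP)) = √(4 × 2.42e5 lbf / (π × 1000 psi))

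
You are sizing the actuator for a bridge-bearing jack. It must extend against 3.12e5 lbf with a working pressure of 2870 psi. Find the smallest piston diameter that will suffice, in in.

D ≈ 11.8 in

Extension force acts on the full piston face: F = P × (π/4)D².
D = √(4F / (πP)) = √(4 × 3.12e5 lbf / (π × 2870 psi))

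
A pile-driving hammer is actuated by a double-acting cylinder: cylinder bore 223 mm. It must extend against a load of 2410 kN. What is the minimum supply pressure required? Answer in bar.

P ≈ 617 bar

Cap-side area A_cap = π/4 × (223 mm)² = 39060 mm^2
P = F / A = 2410 kN / A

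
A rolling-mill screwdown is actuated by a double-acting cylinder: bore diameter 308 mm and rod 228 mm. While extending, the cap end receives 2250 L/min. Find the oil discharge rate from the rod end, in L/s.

Cap-side area A_cap = π/4 × (308 mm)² = 74510 mm^2
Rod-side annular area A_ann = π/4 × (308² − 228²) = 33680 mm^2
Piston speed v = Q_in/A_cap; rod-end outflow Q_out = v × A_ann = Q_in × A_ann/A_cap.

Q_out ≈ 17.0 L/s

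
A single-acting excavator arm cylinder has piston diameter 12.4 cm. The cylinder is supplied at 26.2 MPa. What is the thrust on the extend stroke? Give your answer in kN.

F ≈ 316 kN

Cap-side area A_cap = π/4 × (12.4 cm)² = 120.8 cm^2
F = P × A_cap = 26.2 MPa × A_cap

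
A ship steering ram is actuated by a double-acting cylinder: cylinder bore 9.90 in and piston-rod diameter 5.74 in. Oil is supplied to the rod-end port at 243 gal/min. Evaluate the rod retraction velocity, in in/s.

v ≈ 18.3 in/s

Rod-side annular area A_ann = π/4 × (9.90² − 5.74²) = 51.10 in^2
Flow into the rod-end port fills the annular volume.
v = Q / A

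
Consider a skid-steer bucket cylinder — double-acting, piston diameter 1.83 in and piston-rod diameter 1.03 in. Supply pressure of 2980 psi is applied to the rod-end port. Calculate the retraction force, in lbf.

F ≈ 5360 lbf

Rod-side annular area A_ann = π/4 × (1.83² − 1.03²) = 1.797 in^2
On retraction the pressure acts on the annular area (bore minus rod).
F = P × A_ann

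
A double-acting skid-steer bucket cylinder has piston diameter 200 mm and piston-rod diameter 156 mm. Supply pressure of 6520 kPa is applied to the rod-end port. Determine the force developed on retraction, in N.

Rod-side annular area A_ann = π/4 × (200² − 156²) = 12300 mm^2
On retraction the pressure acts on the annular area (bore minus rod).
F = P × A_ann

F ≈ 80200 N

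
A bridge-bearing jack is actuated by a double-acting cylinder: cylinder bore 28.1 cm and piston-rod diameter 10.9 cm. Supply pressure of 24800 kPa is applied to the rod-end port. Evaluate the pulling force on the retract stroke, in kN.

Rod-side annular area A_ann = π/4 × (28.1² − 10.9²) = 526.8 cm^2
On retraction the pressure acts on the annular area (bore minus rod).
F = P × A_ann

F ≈ 1310 kN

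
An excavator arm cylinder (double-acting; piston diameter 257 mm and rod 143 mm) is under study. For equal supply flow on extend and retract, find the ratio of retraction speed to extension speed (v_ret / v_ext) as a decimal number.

Cap-side area A_cap = π/4 × (257 mm)² = 51870 mm^2
Rod-side annular area A_ann = π/4 × (257² − 143²) = 35810 mm^2
For equal Q, v ∝ 1/A, so v_ret/v_ext = A_cap/A_ann.

v_ret/v_ext ≈ 1.45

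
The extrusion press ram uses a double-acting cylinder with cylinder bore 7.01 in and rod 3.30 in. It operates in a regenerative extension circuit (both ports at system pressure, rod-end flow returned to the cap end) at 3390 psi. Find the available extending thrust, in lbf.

With equal pressure on both faces, forces on the annular region cancel; the net push is pressure × rod cross-section.
Rod cross-section A_rod = π/4 × (3.30 in)² = 8.553 in^2
F = P × A_rod

F ≈ 29000 lbf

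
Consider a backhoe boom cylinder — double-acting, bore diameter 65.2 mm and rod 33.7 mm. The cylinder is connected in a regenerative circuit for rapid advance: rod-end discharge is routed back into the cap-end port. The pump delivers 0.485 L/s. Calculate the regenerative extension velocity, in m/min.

In regeneration the rod-end outflow joins the pump flow into the cap end, so the net volume the pump must supply per unit advance equals the rod cross-section area.
Rod cross-section A_rod = π/4 × (33.7 mm)² = 892.0 mm^2
v = Q_pump / A_rod

v ≈ 32.6 m/min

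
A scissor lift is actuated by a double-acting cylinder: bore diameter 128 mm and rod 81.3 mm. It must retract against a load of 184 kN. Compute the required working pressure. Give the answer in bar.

P ≈ 240 bar

Rod-side annular area A_ann = π/4 × (128² − 81.3²) = 7677 mm^2
Retraction: pressure acts on the annular area.
P = F / A = 184 kN / A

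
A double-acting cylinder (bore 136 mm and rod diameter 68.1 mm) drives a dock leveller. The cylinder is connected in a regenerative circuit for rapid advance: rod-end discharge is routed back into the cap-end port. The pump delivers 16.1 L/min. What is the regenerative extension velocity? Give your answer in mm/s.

v ≈ 73.7 mm/s

In regeneration the rod-end outflow joins the pump flow into the cap end, so the net volume the pump must supply per unit advance equals the rod cross-section area.
Rod cross-section A_rod = π/4 × (68.1 mm)² = 3642 mm^2
v = Q_pump / A_rod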